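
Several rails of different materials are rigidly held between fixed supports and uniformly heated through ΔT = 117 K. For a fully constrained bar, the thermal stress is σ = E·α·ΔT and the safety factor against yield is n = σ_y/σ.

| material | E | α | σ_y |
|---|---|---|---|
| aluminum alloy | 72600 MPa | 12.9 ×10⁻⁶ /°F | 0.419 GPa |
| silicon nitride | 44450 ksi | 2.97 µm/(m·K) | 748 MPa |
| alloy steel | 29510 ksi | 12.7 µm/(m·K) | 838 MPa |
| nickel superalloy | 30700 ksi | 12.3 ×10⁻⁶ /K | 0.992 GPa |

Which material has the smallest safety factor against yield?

aluminum alloy

With everything in SI (GPa, ×10⁻⁶/K, MPa):
  aluminum alloy: E = 72.60, α = 23.2, σ_y = 419.0 → σ = 197 MPa, n = 2.12
  silicon nitride: E = 306.5, α = 2.97, σ_y = 748.0 → σ = 106 MPa, n = 7.02
  alloy steel: E = 203.5, α = 12.7, σ_y = 838.0 → σ = 302 MPa, n = 2.77
  nickel superalloy: E = 211.7, α = 12.3, σ_y = 992.0 → σ = 305 MPa, n = 3.26
The minimum is aluminum alloy at n = 2.12.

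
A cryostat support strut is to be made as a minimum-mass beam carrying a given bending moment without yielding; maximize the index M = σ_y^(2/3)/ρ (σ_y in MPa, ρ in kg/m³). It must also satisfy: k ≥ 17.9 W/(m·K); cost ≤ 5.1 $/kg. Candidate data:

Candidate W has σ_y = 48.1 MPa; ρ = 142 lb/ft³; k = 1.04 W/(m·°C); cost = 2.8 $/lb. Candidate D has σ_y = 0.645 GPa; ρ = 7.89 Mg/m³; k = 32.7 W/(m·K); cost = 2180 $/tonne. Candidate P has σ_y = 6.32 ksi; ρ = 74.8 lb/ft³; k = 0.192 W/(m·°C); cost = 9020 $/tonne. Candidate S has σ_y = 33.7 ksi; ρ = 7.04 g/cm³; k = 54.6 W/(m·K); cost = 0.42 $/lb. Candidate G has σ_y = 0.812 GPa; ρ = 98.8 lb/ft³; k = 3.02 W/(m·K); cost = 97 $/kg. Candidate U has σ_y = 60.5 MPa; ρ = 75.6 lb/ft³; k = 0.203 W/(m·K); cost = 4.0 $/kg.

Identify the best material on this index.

candidate D

Screen on constraints: k ≥ 17.9 W/(m·K); cost ≤ 5.1 $/kg. Survivors: candidate D, candidate S.
In SI units:
  candidate D: σ_y = 645.0 MPa, ρ = 7890 kg/m³
  candidate S: σ_y = 232.4 MPa, ρ = 7040 kg/m³
  candidate D: M = 9.46×10⁻³
  candidate S: M = 5.37×10⁻³
Candidate D ranks first.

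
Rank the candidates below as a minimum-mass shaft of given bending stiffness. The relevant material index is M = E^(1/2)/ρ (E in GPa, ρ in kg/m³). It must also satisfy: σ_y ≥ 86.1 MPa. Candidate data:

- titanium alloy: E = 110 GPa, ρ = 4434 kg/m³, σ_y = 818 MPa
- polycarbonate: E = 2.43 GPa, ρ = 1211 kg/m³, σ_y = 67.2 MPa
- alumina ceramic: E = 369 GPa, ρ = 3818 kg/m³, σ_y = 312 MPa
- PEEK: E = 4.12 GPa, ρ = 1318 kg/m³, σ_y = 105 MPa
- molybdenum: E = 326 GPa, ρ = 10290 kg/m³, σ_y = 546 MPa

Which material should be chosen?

alumina ceramic

Screen on constraints: σ_y ≥ 86.1 MPa. Survivors: titanium alloy, alumina ceramic, PEEK, molybdenum.
Per-candidate index values:
  alumina ceramic: M = 5.03×10⁻³
  titanium alloy: M = 2.37×10⁻³
  molybdenum: M = 1.75×10⁻³
  PEEK: M = 1.54×10⁻³
Alumina ceramic ranks first.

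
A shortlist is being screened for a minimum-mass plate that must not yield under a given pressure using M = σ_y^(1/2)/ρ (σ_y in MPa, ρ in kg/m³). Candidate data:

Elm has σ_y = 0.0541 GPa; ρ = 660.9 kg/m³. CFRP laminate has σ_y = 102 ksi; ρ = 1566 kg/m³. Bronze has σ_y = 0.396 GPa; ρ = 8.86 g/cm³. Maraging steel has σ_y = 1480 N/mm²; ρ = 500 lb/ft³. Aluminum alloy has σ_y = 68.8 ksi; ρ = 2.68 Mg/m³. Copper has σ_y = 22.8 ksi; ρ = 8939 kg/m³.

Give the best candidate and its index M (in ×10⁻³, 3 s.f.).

Normalizing units and computing the index:
  elm: σ_y = 54.10 MPa, ρ = 660.9 kg/m³
  CFRP laminate: σ_y = 703.3 MPa, ρ = 1566 kg/m³
  bronze: σ_y = 396.0 MPa, ρ = 8860 kg/m³
  maraging steel: σ_y = 1480 MPa, ρ = 8009 kg/m³
  aluminum alloy: σ_y = 474.4 MPa, ρ = 2680 kg/m³
  copper: σ_y = 157.2 MPa, ρ = 8939 kg/m³
  CFRP laminate: M = 16.9×10⁻³
  elm: M = 11.1×10⁻³
  aluminum alloy: M = 8.13×10⁻³
  maraging steel: M = 4.80×10⁻³
  bronze: M = 2.25×10⁻³
  copper: M = 1.40×10⁻³
The maximum is for CFRP laminate.

CFRP laminate, M = 16.9×10⁻³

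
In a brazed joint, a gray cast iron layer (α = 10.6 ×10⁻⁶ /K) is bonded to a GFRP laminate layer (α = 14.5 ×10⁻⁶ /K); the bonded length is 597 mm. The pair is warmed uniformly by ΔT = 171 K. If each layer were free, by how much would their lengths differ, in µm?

Δα = |10.6 − 14.5|×10⁻⁶/K = 3.90×10⁻⁶/K.
ΔL_mismatch = Δα·L·ΔT = 3.90×10⁻⁶ × 597.0 mm × 171.0 K = 398 µm.

398 µm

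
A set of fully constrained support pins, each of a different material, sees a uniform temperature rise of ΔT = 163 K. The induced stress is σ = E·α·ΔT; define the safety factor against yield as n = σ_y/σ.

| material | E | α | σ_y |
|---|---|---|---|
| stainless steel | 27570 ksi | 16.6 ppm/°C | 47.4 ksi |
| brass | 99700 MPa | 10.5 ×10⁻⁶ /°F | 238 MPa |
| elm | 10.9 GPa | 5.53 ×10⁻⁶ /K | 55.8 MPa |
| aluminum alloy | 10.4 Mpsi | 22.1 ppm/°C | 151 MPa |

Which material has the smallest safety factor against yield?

aluminum alloy

Per material, after unit conversion:
  stainless steel: E = 190.1, α = 16.6, σ_y = 326.8 → σ = 514 MPa, n = 0.635
  brass: E = 99.70, α = 18.9, σ_y = 238.0 → σ = 307 MPa, n = 0.775
  elm: E = 10.90, α = 5.53, σ_y = 55.80 → σ = 9.83 MPa, n = 5.68
  aluminum alloy: E = 71.71, α = 22.1, σ_y = 151.0 → σ = 258 MPa, n = 0.585
Aluminum alloy has the lowest safety factor, n = 0.585.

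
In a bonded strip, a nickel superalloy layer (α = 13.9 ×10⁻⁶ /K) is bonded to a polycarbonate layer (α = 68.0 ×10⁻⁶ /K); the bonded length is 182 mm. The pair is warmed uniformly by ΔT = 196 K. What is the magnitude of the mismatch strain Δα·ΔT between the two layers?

Δα = |13.9 − 68.0|×10⁻⁶/K = 54.1×10⁻⁶/K.
Mismatch strain = Δα·ΔT = 54.1×10⁻⁶ × 196.0 = 0.0106.

0.0106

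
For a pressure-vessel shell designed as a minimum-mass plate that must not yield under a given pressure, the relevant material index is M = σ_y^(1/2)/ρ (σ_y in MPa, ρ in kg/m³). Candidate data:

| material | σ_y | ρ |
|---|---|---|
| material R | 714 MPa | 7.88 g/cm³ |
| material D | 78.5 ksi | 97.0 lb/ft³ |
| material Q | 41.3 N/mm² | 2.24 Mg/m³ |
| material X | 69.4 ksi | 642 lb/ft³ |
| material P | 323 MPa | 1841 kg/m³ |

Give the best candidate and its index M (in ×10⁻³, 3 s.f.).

material D, M = 15.0×10⁻³

After converting to SI:
  material R: σ_y = 714.0 MPa, ρ = 7880 kg/m³
  material D: σ_y = 541.2 MPa, ρ = 1554 kg/m³
  material Q: σ_y = 41.30 MPa, ρ = 2240 kg/m³
  material X: σ_y = 478.5 MPa, ρ = 10280 kg/m³
  material P: σ_y = 323.0 MPa, ρ = 1841 kg/m³
  material D: M = 15.0×10⁻³
  material P: M = 9.76×10⁻³
  material R: M = 3.39×10⁻³
  material Q: M = 2.87×10⁻³
  material X: M = 2.13×10⁻³
Material D has the largest M.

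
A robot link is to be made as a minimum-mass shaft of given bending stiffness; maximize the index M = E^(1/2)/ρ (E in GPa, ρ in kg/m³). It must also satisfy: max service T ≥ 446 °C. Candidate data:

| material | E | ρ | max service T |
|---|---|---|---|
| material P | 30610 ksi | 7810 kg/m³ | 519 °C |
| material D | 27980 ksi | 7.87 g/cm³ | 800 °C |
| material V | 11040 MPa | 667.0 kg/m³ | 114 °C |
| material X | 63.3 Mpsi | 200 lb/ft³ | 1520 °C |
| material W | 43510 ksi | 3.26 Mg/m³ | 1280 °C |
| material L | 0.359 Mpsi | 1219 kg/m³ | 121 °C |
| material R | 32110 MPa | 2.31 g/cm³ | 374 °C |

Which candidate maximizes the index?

Screen on constraints: max service T ≥ 446 °C. Survivors: material P, material D, material X, material W.
In SI units:
  material P: E = 211.0 GPa, ρ = 7810 kg/m³
  material D: E = 192.9 GPa, ρ = 7870 kg/m³
  material X: E = 436.4 GPa, ρ = 3204 kg/m³
  material W: E = 300.0 GPa, ρ = 3260 kg/m³
  material X: M = 6.52×10⁻³
  material W: M = 5.31×10⁻³
  material P: M = 1.86×10⁻³
  material D: M = 1.76×10⁻³
Material X has the largest M.

material X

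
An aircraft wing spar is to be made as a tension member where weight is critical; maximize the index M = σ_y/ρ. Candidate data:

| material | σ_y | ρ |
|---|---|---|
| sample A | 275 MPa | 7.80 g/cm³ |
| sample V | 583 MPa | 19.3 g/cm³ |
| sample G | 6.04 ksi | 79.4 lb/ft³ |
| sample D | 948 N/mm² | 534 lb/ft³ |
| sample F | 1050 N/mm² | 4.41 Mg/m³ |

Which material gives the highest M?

After converting to SI:
  sample A: σ_y = 275.0 MPa, ρ = 7800 kg/m³
  sample V: σ_y = 583.0 MPa, ρ = 19300 kg/m³
  sample G: σ_y = 41.64 MPa, ρ = 1272 kg/m³
  sample D: σ_y = 948.0 MPa, ρ = 8554 kg/m³
  sample F: σ_y = 1050 MPa, ρ = 4410 kg/m³
  sample F: M = 238 kN·m/kg
  sample D: M = 111 kN·m/kg
  sample A: M = 35.3 kN·m/kg
  sample G: M = 32.7 kN·m/kg
  sample V: M = 30.2 kN·m/kg
The maximum is for sample F.

sample F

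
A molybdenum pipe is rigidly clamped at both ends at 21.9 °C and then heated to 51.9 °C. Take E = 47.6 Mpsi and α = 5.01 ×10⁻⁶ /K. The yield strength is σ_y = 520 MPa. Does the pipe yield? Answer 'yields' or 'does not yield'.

does not yield

E = 47.6 Mpsi = 328.2 GPa.
ΔT = 30.00 K. Constrained thermal stress σ = E·α·ΔT = 328.2×10³ MPa × 5.01×10⁻⁶ × 30.00 = 49.3 MPa (compressive).
Compare to σ_y = 520 MPa: σ < σ_y, so it does not yield.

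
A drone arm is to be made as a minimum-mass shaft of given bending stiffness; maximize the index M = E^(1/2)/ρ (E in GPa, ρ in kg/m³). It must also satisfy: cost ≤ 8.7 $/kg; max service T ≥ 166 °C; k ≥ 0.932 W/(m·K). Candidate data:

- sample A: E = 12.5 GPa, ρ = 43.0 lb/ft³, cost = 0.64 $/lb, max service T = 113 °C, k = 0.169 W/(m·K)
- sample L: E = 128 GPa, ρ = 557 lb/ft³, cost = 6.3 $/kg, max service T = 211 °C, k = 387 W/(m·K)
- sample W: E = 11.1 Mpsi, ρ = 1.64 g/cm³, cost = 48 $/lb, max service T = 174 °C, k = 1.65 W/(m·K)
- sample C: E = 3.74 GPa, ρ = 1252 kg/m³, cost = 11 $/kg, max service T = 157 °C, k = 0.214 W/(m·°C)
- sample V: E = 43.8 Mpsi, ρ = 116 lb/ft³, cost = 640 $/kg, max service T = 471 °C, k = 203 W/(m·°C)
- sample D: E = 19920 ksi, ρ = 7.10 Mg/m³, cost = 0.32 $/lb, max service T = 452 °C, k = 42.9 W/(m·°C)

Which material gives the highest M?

sample D

Screen on constraints: cost ≤ 8.7 $/kg; max service T ≥ 166 °C; k ≥ 0.932 W/(m·K). Survivors: sample L, sample D.
Normalizing units and computing the index:
  sample L: E = 128.0 GPa, ρ = 8922 kg/m³
  sample D: E = 137.3 GPa, ρ = 7100 kg/m³
  sample D: M = 1.65×10⁻³
  sample L: M = 1.27×10⁻³
Highest index: sample D.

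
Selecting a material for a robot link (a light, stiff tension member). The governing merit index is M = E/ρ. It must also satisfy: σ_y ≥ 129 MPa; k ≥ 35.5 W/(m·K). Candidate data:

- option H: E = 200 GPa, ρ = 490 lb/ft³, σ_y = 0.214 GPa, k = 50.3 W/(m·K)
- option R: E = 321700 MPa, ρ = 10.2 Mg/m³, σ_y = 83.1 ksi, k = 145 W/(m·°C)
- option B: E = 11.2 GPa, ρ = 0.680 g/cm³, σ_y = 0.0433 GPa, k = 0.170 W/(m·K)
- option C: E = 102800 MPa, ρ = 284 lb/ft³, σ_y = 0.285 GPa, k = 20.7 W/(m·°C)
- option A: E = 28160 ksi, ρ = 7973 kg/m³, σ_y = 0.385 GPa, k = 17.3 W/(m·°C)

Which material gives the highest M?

Screen on constraints: σ_y ≥ 129 MPa; k ≥ 35.5 W/(m·K). Survivors: option H, option R.
Normalizing units and computing the index:
  option H: E = 200.0 GPa, ρ = 7849 kg/m³
  option R: E = 321.7 GPa, ρ = 10200 kg/m³
  option R: M = 31.5 MN·m/kg
  option H: M = 25.5 MN·m/kg
Option R ranks first.

option R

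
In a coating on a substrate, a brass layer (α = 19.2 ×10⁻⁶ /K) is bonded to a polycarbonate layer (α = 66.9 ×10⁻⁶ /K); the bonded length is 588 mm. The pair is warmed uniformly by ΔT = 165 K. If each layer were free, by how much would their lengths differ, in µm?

Δα = |19.2 − 66.9|×10⁻⁶/K = 47.7×10⁻⁶/K.
ΔL_mismatch = Δα·L·ΔT = 47.7×10⁻⁶ × 588.0 mm × 165.0 K = 4630 µm.

4630 µm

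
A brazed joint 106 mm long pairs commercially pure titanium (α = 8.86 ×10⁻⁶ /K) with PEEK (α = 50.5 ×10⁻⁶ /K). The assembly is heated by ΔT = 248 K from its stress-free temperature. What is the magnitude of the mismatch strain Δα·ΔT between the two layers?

0.0103

Δα = |8.86 − 50.5|×10⁻⁶/K = 41.6×10⁻⁶/K.
Mismatch strain = Δα·ΔT = 41.6×10⁻⁶ × 248.0 = 0.0103.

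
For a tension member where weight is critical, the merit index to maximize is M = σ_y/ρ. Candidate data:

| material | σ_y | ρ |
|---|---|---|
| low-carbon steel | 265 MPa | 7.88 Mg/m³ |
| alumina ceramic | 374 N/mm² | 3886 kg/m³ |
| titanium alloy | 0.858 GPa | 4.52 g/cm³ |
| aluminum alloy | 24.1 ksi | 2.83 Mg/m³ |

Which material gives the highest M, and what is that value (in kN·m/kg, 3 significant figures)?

titanium alloy, M = 190 kN·m/kg

Convert each candidate to consistent units, then evaluate M:
  low-carbon steel: σ_y = 265.0 MPa, ρ = 7880 kg/m³
  alumina ceramic: σ_y = 374.0 MPa, ρ = 3886 kg/m³
  titanium alloy: σ_y = 858.0 MPa, ρ = 4520 kg/m³
  aluminum alloy: σ_y = 166.2 MPa, ρ = 2830 kg/m³
  titanium alloy: M = 190 kN·m/kg
  alumina ceramic: M = 96.2 kN·m/kg
  aluminum alloy: M = 58.7 kN·m/kg
  low-carbon steel: M = 33.6 kN·m/kg
Titanium alloy has the largest M.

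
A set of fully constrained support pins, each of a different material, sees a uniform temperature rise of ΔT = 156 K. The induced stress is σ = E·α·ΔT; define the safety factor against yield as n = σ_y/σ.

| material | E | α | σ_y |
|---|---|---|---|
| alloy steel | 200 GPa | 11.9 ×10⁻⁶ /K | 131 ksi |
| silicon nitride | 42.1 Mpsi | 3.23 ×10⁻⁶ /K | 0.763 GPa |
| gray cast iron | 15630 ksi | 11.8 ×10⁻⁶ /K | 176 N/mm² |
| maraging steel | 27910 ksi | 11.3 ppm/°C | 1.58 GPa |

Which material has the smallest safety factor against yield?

gray cast iron

In consistent units (E in GPa, α in ×10⁻⁶/K, σ_y in MPa):
  alloy steel: E = 200.0, α = 11.9, σ_y = 903.2 → σ = 371 MPa, n = 2.43
  silicon nitride: E = 290.3, α = 3.23, σ_y = 763.0 → σ = 146 MPa, n = 5.22
  gray cast iron: E = 107.8, α = 11.8, σ_y = 176.0 → σ = 198 MPa, n = 0.887
  maraging steel: E = 192.4, α = 11.3, σ_y = 1580 → σ = 339 MPa, n = 4.66
Gray cast iron has the lowest safety factor, n = 0.887.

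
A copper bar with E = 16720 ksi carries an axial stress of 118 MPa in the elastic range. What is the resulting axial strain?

1.02×10⁻³

E = 16720 ksi = 115.3 GPa = 115300 MPa.
ε = σ/E = 118 / 115300 = 1.02×10⁻³.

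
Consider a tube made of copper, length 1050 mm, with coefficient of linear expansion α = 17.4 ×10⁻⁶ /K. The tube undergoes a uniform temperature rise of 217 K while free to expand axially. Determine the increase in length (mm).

ΔL = α·L₀·ΔT = 17.4×10⁻⁶ × 1050 mm × 217.0 K = 3.96 mm.

3.96 mm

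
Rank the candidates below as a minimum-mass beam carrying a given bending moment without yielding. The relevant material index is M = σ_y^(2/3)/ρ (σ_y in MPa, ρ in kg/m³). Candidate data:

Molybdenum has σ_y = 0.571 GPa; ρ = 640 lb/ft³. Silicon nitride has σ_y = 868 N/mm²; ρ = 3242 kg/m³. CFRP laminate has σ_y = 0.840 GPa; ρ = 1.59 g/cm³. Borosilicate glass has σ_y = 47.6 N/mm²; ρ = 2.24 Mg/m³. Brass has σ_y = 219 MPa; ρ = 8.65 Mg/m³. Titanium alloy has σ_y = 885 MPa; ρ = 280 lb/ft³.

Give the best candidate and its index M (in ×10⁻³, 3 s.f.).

CFRP laminate, M = 56.0×10⁻³

In SI units:
  molybdenum: σ_y = 571.0 MPa, ρ = 10250 kg/m³
  silicon nitride: σ_y = 868.0 MPa, ρ = 3242 kg/m³
  CFRP laminate: σ_y = 840.0 MPa, ρ = 1590 kg/m³
  borosilicate glass: σ_y = 47.60 MPa, ρ = 2240 kg/m³
  brass: σ_y = 219.0 MPa, ρ = 8650 kg/m³
  titanium alloy: σ_y = 885.0 MPa, ρ = 4485 kg/m³
  CFRP laminate: M = 56.0×10⁻³
  silicon nitride: M = 28.1×10⁻³
  titanium alloy: M = 20.6×10⁻³
  molybdenum: M = 6.71×10⁻³
  borosilicate glass: M = 5.86×10⁻³
  brass: M = 4.20×10⁻³
CFRP laminate ranks first.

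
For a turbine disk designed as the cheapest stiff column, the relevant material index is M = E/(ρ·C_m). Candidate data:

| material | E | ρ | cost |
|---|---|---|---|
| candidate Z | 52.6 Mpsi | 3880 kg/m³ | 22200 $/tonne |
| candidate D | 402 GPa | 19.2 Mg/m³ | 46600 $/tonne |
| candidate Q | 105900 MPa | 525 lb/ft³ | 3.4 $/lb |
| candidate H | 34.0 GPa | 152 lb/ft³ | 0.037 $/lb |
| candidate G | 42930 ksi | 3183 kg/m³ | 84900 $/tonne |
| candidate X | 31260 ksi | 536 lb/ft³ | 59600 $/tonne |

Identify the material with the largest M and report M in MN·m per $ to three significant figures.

candidate H, M = 171 MN·m per $

Putting every candidate on a common basis:
  candidate Z: E = 362.7 GPa, ρ = 3880 kg/m³, cost = 22.20 $/kg
  candidate D: E = 402.0 GPa, ρ = 19200 kg/m³, cost = 46.60 $/kg
  candidate Q: E = 105.9 GPa, ρ = 8410 kg/m³, cost = 7.496 $/kg
  candidate H: E = 34.00 GPa, ρ = 2435 kg/m³, cost = 0.08157 $/kg
  candidate G: E = 296.0 GPa, ρ = 3183 kg/m³, cost = 84.90 $/kg
  candidate X: E = 215.5 GPa, ρ = 8586 kg/m³, cost = 59.60 $/kg
  candidate H: M = 171 MN·m per $
  candidate Z: M = 4.21 MN·m per $
  candidate Q: M = 1.68 MN·m per $
  candidate G: M = 1.10 MN·m per $
  candidate D: M = 0.449 MN·m per $
  candidate X: M = 0.421 MN·m per $
The maximum is for candidate H.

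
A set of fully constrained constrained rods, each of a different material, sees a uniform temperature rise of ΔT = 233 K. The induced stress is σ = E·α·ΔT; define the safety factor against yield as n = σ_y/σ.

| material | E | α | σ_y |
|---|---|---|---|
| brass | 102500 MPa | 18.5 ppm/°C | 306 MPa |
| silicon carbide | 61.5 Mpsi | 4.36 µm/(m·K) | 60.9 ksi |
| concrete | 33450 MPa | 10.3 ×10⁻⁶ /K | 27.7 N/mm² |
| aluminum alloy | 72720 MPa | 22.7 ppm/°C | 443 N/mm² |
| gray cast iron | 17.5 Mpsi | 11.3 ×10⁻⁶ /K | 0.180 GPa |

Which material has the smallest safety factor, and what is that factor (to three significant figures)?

In consistent units (E in GPa, α in ×10⁻⁶/K, σ_y in MPa):
  brass: E = 102.5, α = 18.5, σ_y = 306.0 → σ = 442 MPa, n = 0.693
  silicon carbide: E = 424.0, α = 4.36, σ_y = 419.9 → σ = 431 MPa, n = 0.975
  concrete: E = 33.45, α = 10.3, σ_y = 27.70 → σ = 80.3 MPa, n = 0.345
  aluminum alloy: E = 72.72, α = 22.7, σ_y = 443.0 → σ = 385 MPa, n = 1.15
  gray cast iron: E = 120.7, α = 11.3, σ_y = 180.0 → σ = 318 MPa, n = 0.567
The minimum is concrete at n = 0.345.

concrete, n = 0.345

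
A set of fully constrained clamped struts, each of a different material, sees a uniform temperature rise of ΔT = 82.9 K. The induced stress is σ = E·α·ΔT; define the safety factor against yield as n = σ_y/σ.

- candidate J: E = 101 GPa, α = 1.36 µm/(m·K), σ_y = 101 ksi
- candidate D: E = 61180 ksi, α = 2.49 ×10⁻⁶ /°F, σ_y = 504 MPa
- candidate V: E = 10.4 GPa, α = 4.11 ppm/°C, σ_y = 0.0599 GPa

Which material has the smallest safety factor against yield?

candidate D

Converting E to GPa, α to ×10⁻⁶/K, σ_y to MPa, then σ and n for each:
  candidate J: E = 101.0, α = 1.36, σ_y = 696.4 → σ = 11.4 MPa, n = 61.2
  candidate D: E = 421.8, α = 4.48, σ_y = 504.0 → σ = 157 MPa, n = 3.22
  candidate V: E = 10.40, α = 4.11, σ_y = 59.90 → σ = 3.54 MPa, n = 16.9
Candidate D has the lowest safety factor, n = 3.22.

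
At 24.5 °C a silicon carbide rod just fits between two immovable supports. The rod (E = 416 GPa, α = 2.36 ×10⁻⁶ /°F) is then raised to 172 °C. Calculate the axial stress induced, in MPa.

α = 2.36×10⁻⁶/°F × 9/5 = 4.25×10⁻⁶/K.
ΔT = 147.5 K. Constrained thermal stress σ = E·α·ΔT = 416.0×10³ MPa × 4.25×10⁻⁶ × 147.5 = 261 MPa (compressive).

261 MPa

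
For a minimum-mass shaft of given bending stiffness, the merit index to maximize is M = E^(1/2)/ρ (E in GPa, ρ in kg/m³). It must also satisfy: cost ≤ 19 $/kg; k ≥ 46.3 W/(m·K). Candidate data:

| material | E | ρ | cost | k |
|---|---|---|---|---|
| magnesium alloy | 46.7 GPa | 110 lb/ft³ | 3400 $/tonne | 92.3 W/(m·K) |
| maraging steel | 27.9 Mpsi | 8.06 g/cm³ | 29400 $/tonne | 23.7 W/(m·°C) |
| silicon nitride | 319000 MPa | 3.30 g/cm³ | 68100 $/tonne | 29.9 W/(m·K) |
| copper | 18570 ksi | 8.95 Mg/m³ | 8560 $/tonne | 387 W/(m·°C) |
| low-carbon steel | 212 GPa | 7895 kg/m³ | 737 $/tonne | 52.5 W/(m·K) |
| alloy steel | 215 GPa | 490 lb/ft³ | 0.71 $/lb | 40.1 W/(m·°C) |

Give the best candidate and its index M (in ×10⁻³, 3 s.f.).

Screen on constraints: cost ≤ 19 $/kg; k ≥ 46.3 W/(m·K). Survivors: magnesium alloy, copper, low-carbon steel.
In SI units:
  magnesium alloy: E = 46.70 GPa, ρ = 1762 kg/m³
  copper: E = 128.0 GPa, ρ = 8950 kg/m³
  low-carbon steel: E = 212.0 GPa, ρ = 7895 kg/m³
  magnesium alloy: M = 3.88×10⁻³
  low-carbon steel: M = 1.84×10⁻³
  copper: M = 1.26×10⁻³
Highest index: magnesium alloy.

magnesium alloy, M = 3.88×10⁻³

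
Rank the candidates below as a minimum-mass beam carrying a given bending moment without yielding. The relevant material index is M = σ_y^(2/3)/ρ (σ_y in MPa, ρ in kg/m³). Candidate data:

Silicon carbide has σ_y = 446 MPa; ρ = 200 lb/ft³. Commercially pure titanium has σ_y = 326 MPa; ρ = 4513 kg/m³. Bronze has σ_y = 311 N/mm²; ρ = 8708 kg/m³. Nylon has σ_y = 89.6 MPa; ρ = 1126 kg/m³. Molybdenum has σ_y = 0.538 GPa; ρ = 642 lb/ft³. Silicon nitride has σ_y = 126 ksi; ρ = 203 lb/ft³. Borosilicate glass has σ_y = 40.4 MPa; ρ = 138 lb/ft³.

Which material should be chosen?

silicon nitride

In SI units:
  silicon carbide: σ_y = 446.0 MPa, ρ = 3204 kg/m³
  commercially pure titanium: σ_y = 326.0 MPa, ρ = 4513 kg/m³
  bronze: σ_y = 311.0 MPa, ρ = 8708 kg/m³
  nylon: σ_y = 89.60 MPa, ρ = 1126 kg/m³
  molybdenum: σ_y = 538.0 MPa, ρ = 10280 kg/m³
  silicon nitride: σ_y = 868.7 MPa, ρ = 3252 kg/m³
  borosilicate glass: σ_y = 40.40 MPa, ρ = 2211 kg/m³
  silicon nitride: M = 28.0×10⁻³
  silicon carbide: M = 18.2×10⁻³
  nylon: M = 17.8×10⁻³
  commercially pure titanium: M = 10.5×10⁻³
  molybdenum: M = 6.43×10⁻³
  borosilicate glass: M = 5.33×10⁻³
  bronze: M = 5.27×10⁻³
Highest index: silicon nitride.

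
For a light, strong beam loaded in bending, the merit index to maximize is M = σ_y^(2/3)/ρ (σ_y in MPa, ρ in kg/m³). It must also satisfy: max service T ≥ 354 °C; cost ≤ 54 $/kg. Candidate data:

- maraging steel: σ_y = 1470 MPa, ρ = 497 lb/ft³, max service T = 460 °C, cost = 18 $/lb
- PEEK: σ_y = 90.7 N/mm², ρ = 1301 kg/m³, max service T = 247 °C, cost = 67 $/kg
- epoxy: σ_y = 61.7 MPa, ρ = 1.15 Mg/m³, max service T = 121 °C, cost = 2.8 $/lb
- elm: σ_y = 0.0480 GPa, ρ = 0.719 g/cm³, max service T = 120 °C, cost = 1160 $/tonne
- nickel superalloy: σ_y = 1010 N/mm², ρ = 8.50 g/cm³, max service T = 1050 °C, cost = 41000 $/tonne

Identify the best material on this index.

Screen on constraints: max service T ≥ 354 °C; cost ≤ 54 $/kg. Survivors: maraging steel, nickel superalloy.
In SI units:
  maraging steel: σ_y = 1470 MPa, ρ = 7961 kg/m³
  nickel superalloy: σ_y = 1010 MPa, ρ = 8500 kg/m³
  maraging steel: M = 16.2×10⁻³
  nickel superalloy: M = 11.8×10⁻³
The maximum is for maraging steel.

maraging steel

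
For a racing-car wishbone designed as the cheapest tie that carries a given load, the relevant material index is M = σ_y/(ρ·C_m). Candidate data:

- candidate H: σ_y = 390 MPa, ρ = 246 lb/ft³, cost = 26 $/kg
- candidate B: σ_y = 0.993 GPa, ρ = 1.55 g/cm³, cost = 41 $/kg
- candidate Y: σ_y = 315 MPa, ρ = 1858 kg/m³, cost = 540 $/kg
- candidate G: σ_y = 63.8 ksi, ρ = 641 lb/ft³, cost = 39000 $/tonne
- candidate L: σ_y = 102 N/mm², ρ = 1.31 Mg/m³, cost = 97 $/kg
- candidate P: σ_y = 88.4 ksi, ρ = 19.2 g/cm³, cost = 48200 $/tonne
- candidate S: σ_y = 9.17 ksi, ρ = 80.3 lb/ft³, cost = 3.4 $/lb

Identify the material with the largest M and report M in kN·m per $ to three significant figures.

candidate B, M = 15.6 kN·m per $

In SI units:
  candidate H: σ_y = 390.0 MPa, ρ = 3941 kg/m³, cost = 26.00 $/kg
  candidate B: σ_y = 993.0 MPa, ρ = 1550 kg/m³, cost = 41.00 $/kg
  candidate Y: σ_y = 315.0 MPa, ρ = 1858 kg/m³, cost = 540.0 $/kg
  candidate G: σ_y = 439.9 MPa, ρ = 10270 kg/m³, cost = 39.00 $/kg
  candidate L: σ_y = 102.0 MPa, ρ = 1310 kg/m³, cost = 97.00 $/kg
  candidate P: σ_y = 609.5 MPa, ρ = 19200 kg/m³, cost = 48.20 $/kg
  candidate S: σ_y = 63.22 MPa, ρ = 1286 kg/m³, cost = 7.496 $/kg
  candidate B: M = 15.6 kN·m per $
  candidate S: M = 6.56 kN·m per $
  candidate H: M = 3.81 kN·m per $
  candidate G: M = 1.10 kN·m per $
  candidate L: M = 0.803 kN·m per $
  candidate P: M = 0.659 kN·m per $
  candidate Y: M = 0.314 kN·m per $
The maximum is for candidate B.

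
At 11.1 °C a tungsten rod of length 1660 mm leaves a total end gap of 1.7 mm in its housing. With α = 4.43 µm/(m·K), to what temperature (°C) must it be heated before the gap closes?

α·L₀·ΔT = 1.7 mm ⇒ ΔT = 1.7 / (4.43×10⁻⁶ × 1660.0) = 231.2 K.
T = 11.1 + 231.2 = 242.3 °C.

242 °C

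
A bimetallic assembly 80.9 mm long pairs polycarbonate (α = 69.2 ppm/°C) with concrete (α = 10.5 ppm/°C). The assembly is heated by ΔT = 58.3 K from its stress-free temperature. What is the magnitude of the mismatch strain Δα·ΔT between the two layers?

3.42×10⁻³

Δα = |69.2 − 10.5|×10⁻⁶/K = 58.7×10⁻⁶/K.
Mismatch strain = Δα·ΔT = 58.7×10⁻⁶ × 58.3 = 3.42×10⁻³.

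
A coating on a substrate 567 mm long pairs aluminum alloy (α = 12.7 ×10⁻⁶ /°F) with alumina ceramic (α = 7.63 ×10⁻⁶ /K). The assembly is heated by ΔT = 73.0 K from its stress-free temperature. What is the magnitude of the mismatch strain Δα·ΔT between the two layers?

aluminum alloy: α = 12.7×10⁻⁶/°F × 9/5 = 22.9×10⁻⁶/K.
Δα = |22.9 − 7.63|×10⁻⁶/K = 15.2×10⁻⁶/K.
Mismatch strain = Δα·ΔT = 15.2×10⁻⁶ × 73.0 = 1.11×10⁻³.

1.11×10⁻³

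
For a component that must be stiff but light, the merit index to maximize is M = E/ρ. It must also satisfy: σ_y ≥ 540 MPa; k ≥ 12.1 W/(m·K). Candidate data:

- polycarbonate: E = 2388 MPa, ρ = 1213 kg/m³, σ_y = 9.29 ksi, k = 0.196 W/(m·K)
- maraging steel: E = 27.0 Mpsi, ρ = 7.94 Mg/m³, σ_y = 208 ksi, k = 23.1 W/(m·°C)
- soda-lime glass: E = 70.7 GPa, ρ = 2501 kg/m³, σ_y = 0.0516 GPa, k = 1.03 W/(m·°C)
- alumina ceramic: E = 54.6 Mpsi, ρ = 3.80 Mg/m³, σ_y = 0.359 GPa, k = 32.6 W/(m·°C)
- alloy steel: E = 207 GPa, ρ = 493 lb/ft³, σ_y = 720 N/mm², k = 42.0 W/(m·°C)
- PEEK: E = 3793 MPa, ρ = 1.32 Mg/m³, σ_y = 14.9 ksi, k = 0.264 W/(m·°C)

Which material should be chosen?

Screen on constraints: σ_y ≥ 540 MPa; k ≥ 12.1 W/(m·K). Survivors: maraging steel, alloy steel.
Convert each candidate to consistent units, then evaluate M:
  maraging steel: E = 186.2 GPa, ρ = 7940 kg/m³
  alloy steel: E = 207.0 GPa, ρ = 7897 kg/m³
  alloy steel: M = 26.2 MN·m/kg
  maraging steel: M = 23.4 MN·m/kg
Alloy steel has the largest M.

alloy steel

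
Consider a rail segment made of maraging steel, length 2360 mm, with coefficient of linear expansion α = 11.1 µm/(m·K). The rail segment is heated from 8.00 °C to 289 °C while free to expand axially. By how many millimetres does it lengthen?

ΔT = 289 − 8.00 = 281.0 K.
ΔL = α·L₀·ΔT = 11.1×10⁻⁶ × 2360 mm × 281.0 K = 7.36 mm.

7.36 mm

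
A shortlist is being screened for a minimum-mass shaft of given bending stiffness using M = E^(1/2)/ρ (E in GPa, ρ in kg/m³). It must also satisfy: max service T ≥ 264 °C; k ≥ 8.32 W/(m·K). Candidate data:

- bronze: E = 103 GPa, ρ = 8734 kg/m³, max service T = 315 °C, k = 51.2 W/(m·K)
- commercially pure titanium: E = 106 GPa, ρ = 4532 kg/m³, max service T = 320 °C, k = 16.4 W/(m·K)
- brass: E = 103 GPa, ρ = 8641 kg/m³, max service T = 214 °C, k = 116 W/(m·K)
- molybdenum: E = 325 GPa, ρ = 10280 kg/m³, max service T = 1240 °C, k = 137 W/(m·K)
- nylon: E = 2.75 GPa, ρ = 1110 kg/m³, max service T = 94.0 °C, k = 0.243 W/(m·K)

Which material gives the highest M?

commercially pure titanium

Screen on constraints: max service T ≥ 264 °C; k ≥ 8.32 W/(m·K). Survivors: bronze, commercially pure titanium, molybdenum.
Evaluate M for each candidate:
  commercially pure titanium: M = 2.27×10⁻³
  molybdenum: M = 1.75×10⁻³
  bronze: M = 1.16×10⁻³
Commercially pure titanium has the largest M.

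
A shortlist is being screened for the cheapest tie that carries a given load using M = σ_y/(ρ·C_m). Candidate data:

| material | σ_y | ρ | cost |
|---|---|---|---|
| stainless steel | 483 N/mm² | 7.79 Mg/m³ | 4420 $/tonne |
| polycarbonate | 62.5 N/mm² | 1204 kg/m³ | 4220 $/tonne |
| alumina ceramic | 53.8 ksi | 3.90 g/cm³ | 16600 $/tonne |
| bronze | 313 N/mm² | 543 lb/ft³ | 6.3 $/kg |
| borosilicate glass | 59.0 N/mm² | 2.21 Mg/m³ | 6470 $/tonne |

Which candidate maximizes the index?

stainless steel

Putting every candidate on a common basis:
  stainless steel: σ_y = 483.0 MPa, ρ = 7790 kg/m³, cost = 4.420 $/kg
  polycarbonate: σ_y = 62.50 MPa, ρ = 1204 kg/m³, cost = 4.220 $/kg
  alumina ceramic: σ_y = 370.9 MPa, ρ = 3900 kg/m³, cost = 16.60 $/kg
  bronze: σ_y = 313.0 MPa, ρ = 8698 kg/m³, cost = 6.300 $/kg
  borosilicate glass: σ_y = 59.00 MPa, ρ = 2210 kg/m³, cost = 6.470 $/kg
  stainless steel: M = 14.0 kN·m per $
  polycarbonate: M = 12.3 kN·m per $
  alumina ceramic: M = 5.73 kN·m per $
  bronze: M = 5.71 kN·m per $
  borosilicate glass: M = 4.13 kN·m per $
The maximum is for stainless steel.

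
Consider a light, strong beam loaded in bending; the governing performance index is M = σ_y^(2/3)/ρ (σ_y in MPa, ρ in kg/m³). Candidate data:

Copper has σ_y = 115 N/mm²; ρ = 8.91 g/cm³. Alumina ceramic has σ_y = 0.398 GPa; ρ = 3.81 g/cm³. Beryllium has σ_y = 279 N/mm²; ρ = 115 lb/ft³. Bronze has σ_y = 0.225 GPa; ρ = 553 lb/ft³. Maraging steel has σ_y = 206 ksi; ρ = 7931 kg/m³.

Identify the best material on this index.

In SI units:
  copper: σ_y = 115.0 MPa, ρ = 8910 kg/m³
  alumina ceramic: σ_y = 398.0 MPa, ρ = 3810 kg/m³
  beryllium: σ_y = 279.0 MPa, ρ = 1842 kg/m³
  bronze: σ_y = 225.0 MPa, ρ = 8858 kg/m³
  maraging steel: σ_y = 1420 MPa, ρ = 7931 kg/m³
  beryllium: M = 23.2×10⁻³
  maraging steel: M = 15.9×10⁻³
  alumina ceramic: M = 14.2×10⁻³
  bronze: M = 4.18×10⁻³
  copper: M = 2.65×10⁻³
The maximum is for beryllium.

beryllium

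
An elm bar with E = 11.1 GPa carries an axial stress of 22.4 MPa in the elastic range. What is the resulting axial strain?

ε = σ/E = 22.4 / 11100 = 2.02×10⁻³.

2.02×10⁻³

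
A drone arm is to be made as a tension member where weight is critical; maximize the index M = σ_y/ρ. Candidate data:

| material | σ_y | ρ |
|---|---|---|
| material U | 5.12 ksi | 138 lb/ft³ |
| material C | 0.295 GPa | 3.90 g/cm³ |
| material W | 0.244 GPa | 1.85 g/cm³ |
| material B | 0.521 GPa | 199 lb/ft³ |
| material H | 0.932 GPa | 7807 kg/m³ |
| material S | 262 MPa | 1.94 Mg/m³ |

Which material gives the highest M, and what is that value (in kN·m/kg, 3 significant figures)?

In SI units:
  material U: σ_y = 35.30 MPa, ρ = 2211 kg/m³
  material C: σ_y = 295.0 MPa, ρ = 3900 kg/m³
  material W: σ_y = 244.0 MPa, ρ = 1850 kg/m³
  material B: σ_y = 521.0 MPa, ρ = 3188 kg/m³
  material H: σ_y = 932.0 MPa, ρ = 7807 kg/m³
  material S: σ_y = 262.0 MPa, ρ = 1940 kg/m³
  material B: M = 163 kN·m/kg
  material S: M = 135 kN·m/kg
  material W: M = 132 kN·m/kg
  material H: M = 119 kN·m/kg
  material C: M = 75.6 kN·m/kg
  material U: M = 16.0 kN·m/kg
Material B ranks first.

material B, M = 163 kN·m/kg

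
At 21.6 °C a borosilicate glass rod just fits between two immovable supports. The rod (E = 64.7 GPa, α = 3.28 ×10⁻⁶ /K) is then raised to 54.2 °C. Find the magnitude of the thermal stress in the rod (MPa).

ΔT = 32.60 K. Constrained thermal stress σ = E·α·ΔT = 64.70×10³ MPa × 3.28×10⁻⁶ × 32.60 = 6.92 MPa (compressive).

6.92 MPa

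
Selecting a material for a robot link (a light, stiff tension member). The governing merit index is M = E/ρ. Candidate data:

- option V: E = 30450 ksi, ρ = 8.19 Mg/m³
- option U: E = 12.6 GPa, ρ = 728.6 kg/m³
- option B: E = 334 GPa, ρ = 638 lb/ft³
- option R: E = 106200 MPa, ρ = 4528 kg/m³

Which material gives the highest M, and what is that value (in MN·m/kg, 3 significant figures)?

Normalizing units and computing the index:
  option V: E = 209.9 GPa, ρ = 8190 kg/m³
  option U: E = 12.60 GPa, ρ = 728.6 kg/m³
  option B: E = 334.0 GPa, ρ = 10220 kg/m³
  option R: E = 106.2 GPa, ρ = 4528 kg/m³
  option B: M = 32.7 MN·m/kg
  option V: M = 25.6 MN·m/kg
  option R: M = 23.5 MN·m/kg
  option U: M = 17.3 MN·m/kg
Highest index: option B.

option B, M = 32.7 MN·m/kg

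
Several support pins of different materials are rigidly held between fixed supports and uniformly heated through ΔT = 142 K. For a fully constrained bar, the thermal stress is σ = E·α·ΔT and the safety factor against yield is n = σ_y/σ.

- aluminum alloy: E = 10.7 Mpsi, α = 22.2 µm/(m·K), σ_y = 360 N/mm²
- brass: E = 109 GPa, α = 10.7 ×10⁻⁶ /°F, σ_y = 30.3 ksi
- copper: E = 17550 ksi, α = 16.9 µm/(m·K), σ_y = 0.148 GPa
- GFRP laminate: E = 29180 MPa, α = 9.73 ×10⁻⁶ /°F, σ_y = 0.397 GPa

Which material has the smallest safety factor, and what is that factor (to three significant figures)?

In consistent units (E in GPa, α in ×10⁻⁶/K, σ_y in MPa):
  aluminum alloy: E = 73.77, α = 22.2, σ_y = 360.0 → σ = 233 MPa, n = 1.55
  brass: E = 109.0, α = 19.3, σ_y = 208.9 → σ = 298 MPa, n = 0.701
  copper: E = 121.0, α = 16.9, σ_y = 148.0 → σ = 290 MPa, n = 0.510
  GFRP laminate: E = 29.18, α = 17.5, σ_y = 397.0 → σ = 72.6 MPa, n = 5.47
The minimum is copper at n = 0.510.

copper, n = 0.510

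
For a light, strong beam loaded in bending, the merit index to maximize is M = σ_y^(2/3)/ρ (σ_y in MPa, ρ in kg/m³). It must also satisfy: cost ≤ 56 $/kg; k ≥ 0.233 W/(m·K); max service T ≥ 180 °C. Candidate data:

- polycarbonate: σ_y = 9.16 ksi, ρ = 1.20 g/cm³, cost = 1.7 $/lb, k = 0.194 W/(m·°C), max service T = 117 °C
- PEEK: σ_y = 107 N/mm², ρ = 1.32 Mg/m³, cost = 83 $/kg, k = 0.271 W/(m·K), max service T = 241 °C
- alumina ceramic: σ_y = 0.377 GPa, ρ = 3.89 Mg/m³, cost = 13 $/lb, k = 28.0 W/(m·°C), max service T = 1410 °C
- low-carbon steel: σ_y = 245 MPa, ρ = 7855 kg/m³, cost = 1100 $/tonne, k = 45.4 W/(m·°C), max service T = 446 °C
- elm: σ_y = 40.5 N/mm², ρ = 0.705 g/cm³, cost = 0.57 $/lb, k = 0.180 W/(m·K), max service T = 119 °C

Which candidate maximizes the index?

Screen on constraints: cost ≤ 56 $/kg; k ≥ 0.233 W/(m·K); max service T ≥ 180 °C. Survivors: alumina ceramic, low-carbon steel.
After converting to SI:
  alumina ceramic: σ_y = 377.0 MPa, ρ = 3890 kg/m³
  low-carbon steel: σ_y = 245.0 MPa, ρ = 7855 kg/m³
  alumina ceramic: M = 13.4×10⁻³
  low-carbon steel: M = 4.98×10⁻³
Highest index: alumina ceramic.

alumina ceramic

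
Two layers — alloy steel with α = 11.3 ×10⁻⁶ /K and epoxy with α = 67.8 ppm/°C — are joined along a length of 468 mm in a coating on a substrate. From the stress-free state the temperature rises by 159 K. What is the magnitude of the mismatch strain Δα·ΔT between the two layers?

Δα = |11.3 − 67.8|×10⁻⁶/K = 56.5×10⁻⁶/K.
Mismatch strain = Δα·ΔT = 56.5×10⁻⁶ × 159.0 = 8.98×10⁻³.

8.98×10⁻³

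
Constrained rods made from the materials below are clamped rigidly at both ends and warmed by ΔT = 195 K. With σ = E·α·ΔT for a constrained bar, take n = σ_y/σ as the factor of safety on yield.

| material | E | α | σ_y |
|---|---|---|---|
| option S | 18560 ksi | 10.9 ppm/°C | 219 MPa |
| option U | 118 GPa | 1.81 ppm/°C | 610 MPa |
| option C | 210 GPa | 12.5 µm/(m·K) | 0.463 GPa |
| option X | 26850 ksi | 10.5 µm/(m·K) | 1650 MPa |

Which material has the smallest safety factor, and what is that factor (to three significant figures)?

With everything in SI (GPa, ×10⁻⁶/K, MPa):
  option S: E = 128.0, α = 10.9, σ_y = 219.0 → σ = 272 MPa, n = 0.805
  option U: E = 118.0, α = 1.81, σ_y = 610.0 → σ = 41.6 MPa, n = 14.6
  option C: E = 210.0, α = 12.5, σ_y = 463.0 → σ = 512 MPa, n = 0.905
  option X: E = 185.1, α = 10.5, σ_y = 1650 → σ = 379 MPa, n = 4.35
Smallest n: option S with n = 0.805.

option S, n = 0.805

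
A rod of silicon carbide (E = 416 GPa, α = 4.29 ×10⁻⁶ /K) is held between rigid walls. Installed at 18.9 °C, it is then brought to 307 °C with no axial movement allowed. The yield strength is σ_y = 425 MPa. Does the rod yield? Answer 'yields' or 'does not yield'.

ΔT = 288.1 K. Constrained thermal stress σ = E·α·ΔT = 416.0×10³ MPa × 4.29×10⁻⁶ × 288.1 = 514 MPa (compressive).
Compare to σ_y = 425 MPa: σ ≥ σ_y, so it yields.

yields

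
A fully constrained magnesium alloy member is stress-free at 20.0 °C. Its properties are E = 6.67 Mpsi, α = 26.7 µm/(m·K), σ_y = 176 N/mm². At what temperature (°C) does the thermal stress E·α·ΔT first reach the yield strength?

163 °C

E = 6.67 Mpsi = 45.99 GPa.
σ_y = 176 N/mm² = 176.0 MPa.
E·α·ΔT = 176.0 MPa ⇒ ΔT = 176.0 / (45.99×10³ × 26.7×10⁻⁶) = 143.3 K.
T = 20.0 + 143.3 = 163.3 °C.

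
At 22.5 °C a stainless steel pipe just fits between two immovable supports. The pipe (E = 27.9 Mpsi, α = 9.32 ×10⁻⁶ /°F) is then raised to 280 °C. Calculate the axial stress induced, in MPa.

E = 27.9 Mpsi = 192.4 GPa.
α = 9.32×10⁻⁶/°F × 9/5 = 16.8×10⁻⁶/K.
ΔT = 257.5 K. Constrained thermal stress σ = E·α·ΔT = 192.4×10³ MPa × 16.8×10⁻⁶ × 257.5 = 831 MPa (compressive).

831 MPa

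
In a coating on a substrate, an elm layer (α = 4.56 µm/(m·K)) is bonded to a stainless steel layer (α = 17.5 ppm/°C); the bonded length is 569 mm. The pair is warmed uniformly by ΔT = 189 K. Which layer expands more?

stainless steel

α(elm) = 4.56×10⁻⁶/K vs α(stainless steel) = 17.5×10⁻⁶/K.
Higher α expands more for the same ΔT: stainless steel.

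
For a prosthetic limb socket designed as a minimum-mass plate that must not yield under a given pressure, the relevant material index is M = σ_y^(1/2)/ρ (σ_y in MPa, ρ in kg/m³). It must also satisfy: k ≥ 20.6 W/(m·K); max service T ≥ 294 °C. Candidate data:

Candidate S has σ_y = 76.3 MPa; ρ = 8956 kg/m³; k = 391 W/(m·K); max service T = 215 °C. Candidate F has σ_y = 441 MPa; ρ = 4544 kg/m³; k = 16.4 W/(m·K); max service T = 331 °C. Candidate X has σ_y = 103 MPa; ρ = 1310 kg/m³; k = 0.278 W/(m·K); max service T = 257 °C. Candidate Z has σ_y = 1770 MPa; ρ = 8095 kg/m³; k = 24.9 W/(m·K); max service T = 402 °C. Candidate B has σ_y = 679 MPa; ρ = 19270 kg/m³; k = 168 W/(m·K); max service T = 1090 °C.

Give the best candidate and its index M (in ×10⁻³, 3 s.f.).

candidate Z, M = 5.20×10⁻³

Screen on constraints: k ≥ 20.6 W/(m·K); max service T ≥ 294 °C. Survivors: candidate Z, candidate B.
Evaluate M for each candidate:
  candidate Z: M = 5.20×10⁻³
  candidate B: M = 1.35×10⁻³
Highest index: candidate Z.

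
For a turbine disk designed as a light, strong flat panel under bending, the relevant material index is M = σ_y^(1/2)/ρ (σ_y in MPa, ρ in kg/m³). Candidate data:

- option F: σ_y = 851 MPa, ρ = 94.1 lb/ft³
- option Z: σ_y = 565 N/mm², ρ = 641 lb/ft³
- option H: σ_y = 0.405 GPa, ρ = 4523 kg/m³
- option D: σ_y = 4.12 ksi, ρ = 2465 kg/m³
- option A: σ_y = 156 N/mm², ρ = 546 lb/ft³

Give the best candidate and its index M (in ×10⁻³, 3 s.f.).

Normalizing units and computing the index:
  option F: σ_y = 851.0 MPa, ρ = 1507 kg/m³
  option Z: σ_y = 565.0 MPa, ρ = 10270 kg/m³
  option H: σ_y = 405.0 MPa, ρ = 4523 kg/m³
  option D: σ_y = 28.41 MPa, ρ = 2465 kg/m³
  option A: σ_y = 156.0 MPa, ρ = 8746 kg/m³
  option F: M = 19.4×10⁻³
  option H: M = 4.45×10⁻³
  option Z: M = 2.31×10⁻³
  option D: M = 2.16×10⁻³
  option A: M = 1.43×10⁻³
The maximum is for option F.

option F, M = 19.4×10⁻³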